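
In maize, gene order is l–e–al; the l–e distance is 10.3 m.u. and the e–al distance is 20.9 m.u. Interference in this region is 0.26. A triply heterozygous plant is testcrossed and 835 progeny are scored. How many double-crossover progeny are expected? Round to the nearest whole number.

Map distances give recombination frequencies of 0.103 and 0.209 for the two intervals.
With interference 0.26 (so coincidence = 0.74), expected double-crossover frequency = 0.103 × 0.209 × 0.74 = 0.01593.
Expected number = 0.01593 × 835 = 13.30 ≈ 13.

13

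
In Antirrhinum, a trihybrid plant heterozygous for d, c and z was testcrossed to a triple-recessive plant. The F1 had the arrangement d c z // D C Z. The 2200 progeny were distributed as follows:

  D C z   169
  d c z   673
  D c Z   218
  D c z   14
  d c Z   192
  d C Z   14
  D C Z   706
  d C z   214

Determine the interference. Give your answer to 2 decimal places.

0.66

The two rarest classes, D c z and d C Z, are the double crossovers. Comparing them with the parentals, only the d allele has switched, so d is the middle locus and the order is z – d – c.
z–d: (361 + 28)/2200 = 0.1768; d–c: (432 + 28)/2200 = 0.2091.
Expected DCO frequency = 0.1768 × 0.2091 ≈ 0.03697; observed = 28/2200 ≈ 0.01273.
Coefficient of coincidence = 0.01273/0.03697 ≈ 0.34; interference = 1 − 0.34 = 0.66.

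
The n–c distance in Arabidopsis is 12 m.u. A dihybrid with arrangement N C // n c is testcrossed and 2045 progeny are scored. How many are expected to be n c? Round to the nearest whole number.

A map distance of 12 m.u. corresponds to a recombination frequency of 0.120.
The F1 is N C / n c, so n c is a parental gamete class with expected frequency (1 − r)/2 = 0.880/2 = 0.4400.
Expected number = 0.4400 × 2045 = 899.80 ≈ 900.

900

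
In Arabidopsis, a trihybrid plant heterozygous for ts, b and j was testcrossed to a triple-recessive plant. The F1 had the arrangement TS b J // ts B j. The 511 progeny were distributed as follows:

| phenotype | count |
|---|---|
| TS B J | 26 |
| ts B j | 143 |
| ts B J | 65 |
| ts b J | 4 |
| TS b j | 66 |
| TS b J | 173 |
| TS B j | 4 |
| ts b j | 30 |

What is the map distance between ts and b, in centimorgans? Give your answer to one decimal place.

The two rarest classes, ts b J and TS B j, are the double crossovers. Comparing them with the parentals, only the ts allele has switched, so ts is the middle locus and the order is j – ts – b.
Crossovers in the ts–b interval produce the single-crossover classes TS B J and ts b j (26 + 30 = 56) plus the double crossovers (8).
RF(ts–b) = (56 + 8) / 511 = 64/511 = 0.1252 → 12.5 centimorgans.

12.5 centimorgans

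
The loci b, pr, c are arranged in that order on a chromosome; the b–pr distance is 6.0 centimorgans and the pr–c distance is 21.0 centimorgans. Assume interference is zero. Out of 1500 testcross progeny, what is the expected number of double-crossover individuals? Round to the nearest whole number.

19

Map distances give recombination frequencies of 0.060 and 0.210 for the two intervals.
With no interference, expected double-crossover frequency = 0.060 × 0.210 = 0.01260.
Expected number = 0.01260 × 1500 = 18.90 ≈ 19.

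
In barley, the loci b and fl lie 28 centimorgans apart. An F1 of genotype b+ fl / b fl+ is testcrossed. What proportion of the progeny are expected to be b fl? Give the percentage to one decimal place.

14.0%

A map distance of 28 centimorgans corresponds to a recombination frequency of 0.280.
The F1 is b+ fl / b fl+, so b fl is a recombinant gamete class with expected frequency r/2 = 0.280/2 = 0.1400.
That is 0.1400 = 14.0% of the progeny.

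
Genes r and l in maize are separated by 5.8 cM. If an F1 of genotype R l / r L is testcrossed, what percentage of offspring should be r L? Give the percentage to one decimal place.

47.1%

A map distance of 5.8 cM corresponds to a recombination frequency of 0.058.
The F1 is R l / r L, so r L is a parental gamete class with expected frequency (1 − r)/2 = 0.942/2 = 0.4710.
That is 0.4710 = 47.1% of the progeny.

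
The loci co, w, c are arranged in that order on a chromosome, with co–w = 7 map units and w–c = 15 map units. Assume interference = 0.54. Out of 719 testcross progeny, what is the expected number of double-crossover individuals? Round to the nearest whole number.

Map distances give recombination frequencies of 0.070 and 0.150 for the two intervals.
With interference 0.54 (so coincidence = 0.46), expected double-crossover frequency = 0.070 × 0.150 × 0.46 = 0.00483.
Expected number = 0.00483 × 719 = 3.47 ≈ 3.

3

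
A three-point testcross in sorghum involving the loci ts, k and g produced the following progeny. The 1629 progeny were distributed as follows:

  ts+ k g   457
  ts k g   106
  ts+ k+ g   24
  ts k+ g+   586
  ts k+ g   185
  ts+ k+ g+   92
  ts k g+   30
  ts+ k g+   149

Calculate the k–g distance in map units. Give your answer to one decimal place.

The two most frequent reciprocal classes, ts k+ g+ and ts+ k g, are the parental types, so the F1 was ts k+ g+ / ts+ k g.
The two rarest classes, ts k g+ and ts+ k+ g, are the double crossovers. Comparing them with the parentals, only the k allele has switched, so k is the middle locus and the order is ts – k – g.
Crossovers in the k–g interval produce the single-crossover classes ts k+ g and ts+ k g+ (185 + 149 = 334) plus the double crossovers (54).
RF(k–g) = (334 + 54) / 1629 = 388/1629 = 0.2382 → 23.8 map units.

23.8 map units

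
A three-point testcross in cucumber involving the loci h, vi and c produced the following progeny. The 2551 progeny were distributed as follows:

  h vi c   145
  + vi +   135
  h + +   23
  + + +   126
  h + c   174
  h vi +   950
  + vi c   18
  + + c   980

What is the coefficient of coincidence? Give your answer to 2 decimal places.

0.96

The two most frequent reciprocal classes, h vi + and + + c, are the parental types, so the F1 was h vi + / + + c.
The two rarest classes, h + + and + vi c, are the double crossovers. Comparing them with the parentals, only the vi allele has switched, so vi is the middle locus and the order is c – vi – h.
c–vi: (271 + 41)/2551 = 0.1223; vi–h: (309 + 41)/2551 = 0.1372.
Expected DCO frequency = 0.1223 × 0.1372 ≈ 0.01678; observed = 41/2551 ≈ 0.01607.
Coefficient of coincidence = 0.01607/0.01678 ≈ 0.96.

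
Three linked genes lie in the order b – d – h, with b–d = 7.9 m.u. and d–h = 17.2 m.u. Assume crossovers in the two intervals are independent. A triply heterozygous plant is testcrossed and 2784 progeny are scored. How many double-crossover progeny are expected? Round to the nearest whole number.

38

Map distances give recombination frequencies of 0.079 and 0.172 for the two intervals.
With no interference, expected double-crossover frequency = 0.079 × 0.172 = 0.01359.
Expected number = 0.01359 × 2784 = 37.83 ≈ 38.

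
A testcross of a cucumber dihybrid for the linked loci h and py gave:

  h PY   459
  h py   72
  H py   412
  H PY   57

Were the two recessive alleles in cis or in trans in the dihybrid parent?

The two most frequent classes are H py (412) and h PY (459); these are the parental (non-recombinant) types.
So the F1 carried H py on one chromosome and h PY on the other — the recessive alleles are on opposite chromosomes (trans / repulsion).

trans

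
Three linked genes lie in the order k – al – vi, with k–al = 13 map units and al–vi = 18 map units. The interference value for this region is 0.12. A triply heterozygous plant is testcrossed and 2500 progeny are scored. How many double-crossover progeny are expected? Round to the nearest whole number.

Map distances give recombination frequencies of 0.130 and 0.180 for the two intervals.
With interference 0.12 (so coincidence = 0.88), expected double-crossover frequency = 0.130 × 0.180 × 0.88 = 0.02059.
Expected number = 0.02059 × 2500 = 51.48 ≈ 51.

51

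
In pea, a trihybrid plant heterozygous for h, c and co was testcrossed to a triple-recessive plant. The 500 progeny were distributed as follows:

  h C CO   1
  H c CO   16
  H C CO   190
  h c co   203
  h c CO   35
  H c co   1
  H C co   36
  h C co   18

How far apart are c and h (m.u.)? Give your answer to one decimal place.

The two most frequent reciprocal classes, H C CO and h c co, are the parental types, so the F1 was H C CO / h c co.
The two rarest classes, h C CO and H c co, are the double crossovers. Comparing them with the parentals, only the h allele has switched, so h is the middle locus and the order is c – h – co.
Crossovers in the c–h interval produce the single-crossover classes H c CO and h C co (16 + 18 = 34) plus the double crossovers (2).
RF(c–h) = (34 + 2) / 500 = 36/500 = 0.0720 → 7.2 m.u.

7.2 m.u.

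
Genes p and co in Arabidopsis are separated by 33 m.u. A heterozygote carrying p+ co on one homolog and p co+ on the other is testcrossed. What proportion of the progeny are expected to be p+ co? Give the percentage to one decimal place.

33.5%

A map distance of 33 m.u. corresponds to a recombination frequency of 0.330.
The F1 is p+ co / p co+, so p+ co is a parental gamete class with expected frequency (1 − r)/2 = 0.670/2 = 0.3350.
That is 0.3350 = 33.5% of the progeny.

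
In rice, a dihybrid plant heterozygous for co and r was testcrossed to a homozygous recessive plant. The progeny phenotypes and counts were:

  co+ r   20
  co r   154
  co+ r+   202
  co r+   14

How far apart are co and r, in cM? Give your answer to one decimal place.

8.7 cM

The two most frequent classes, co+ r+ (202) and co r (154), are the parental types, so the F1 was co+ r+ / co r.
The recombinant classes are co+ r and co r+: 20 + 14 = 34.
Recombination frequency = 34/390 = 0.0872 ≈ 8.7%, i.e. 8.7 cM.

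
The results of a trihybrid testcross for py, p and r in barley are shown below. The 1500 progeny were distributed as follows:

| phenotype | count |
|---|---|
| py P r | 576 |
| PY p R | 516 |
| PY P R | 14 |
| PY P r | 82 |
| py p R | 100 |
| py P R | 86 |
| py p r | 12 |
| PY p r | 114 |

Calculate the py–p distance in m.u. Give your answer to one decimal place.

13.9 m.u.

The two most frequent reciprocal classes, PY p R and py P r, are the parental types, so the F1 was PY p R / py P r.
The two rarest classes, PY P R and py p r, are the double crossovers. Comparing them with the parentals, only the p allele has switched, so p is the middle locus and the order is py – p – r.
Crossovers in the py–p interval produce the single-crossover classes py p R and PY P r (100 + 82 = 182) plus the double crossovers (26).
RF(py–p) = (182 + 26) / 1500 = 208/1500 = 0.1387 → 13.9 m.u.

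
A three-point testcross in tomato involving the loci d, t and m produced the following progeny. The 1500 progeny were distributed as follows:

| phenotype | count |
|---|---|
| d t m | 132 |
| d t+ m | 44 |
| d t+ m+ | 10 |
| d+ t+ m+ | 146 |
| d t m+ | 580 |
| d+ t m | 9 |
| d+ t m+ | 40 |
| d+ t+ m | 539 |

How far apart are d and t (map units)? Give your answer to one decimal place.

6.9 map units

The two most frequent reciprocal classes, d t m+ and d+ t+ m, are the parental types, so the F1 was d t m+ / d+ t+ m.
The two rarest classes, d t+ m+ and d+ t m, are the double crossovers. Comparing them with the parentals, only the t allele has switched, so t is the middle locus and the order is d – t – m.
Crossovers in the d–t interval produce the single-crossover classes d+ t m+ and d t+ m (40 + 44 = 84) plus the double crossovers (19).
RF(d–t) = (84 + 19) / 1500 = 103/1500 = 0.0687 → 6.9 map units.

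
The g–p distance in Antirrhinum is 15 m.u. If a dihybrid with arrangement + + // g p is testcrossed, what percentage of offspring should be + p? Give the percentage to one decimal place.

A map distance of 15 m.u. corresponds to a recombination frequency of 0.150.
The F1 is + + / g p, so + p is a recombinant gamete class with expected frequency r/2 = 0.150/2 = 0.0750.
That is 0.0750 = 7.5% of the progeny.

7.5%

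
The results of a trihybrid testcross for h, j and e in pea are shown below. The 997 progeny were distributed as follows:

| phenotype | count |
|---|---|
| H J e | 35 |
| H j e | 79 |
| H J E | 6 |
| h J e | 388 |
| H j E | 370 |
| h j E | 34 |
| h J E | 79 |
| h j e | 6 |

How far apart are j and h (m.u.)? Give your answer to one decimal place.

8.1 m.u.

The two most frequent reciprocal classes, h J e and H j E, are the parental types, so the F1 was h J e / H j E.
The two rarest classes, h j e and H J E, are the double crossovers. Comparing them with the parentals, only the j allele has switched, so j is the middle locus and the order is h – j – e.
Crossovers in the h–j interval produce the single-crossover classes H J e and h j E (35 + 34 = 69) plus the double crossovers (12).
RF(h–j) = (69 + 12) / 997 = 81/997 = 0.0812 → 8.1 m.u.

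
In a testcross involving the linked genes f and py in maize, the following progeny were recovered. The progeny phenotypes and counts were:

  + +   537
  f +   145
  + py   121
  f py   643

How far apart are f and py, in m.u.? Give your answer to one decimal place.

The two most frequent classes, + + (537) and f py (643), are the parental types, so the F1 was + + / f py.
The recombinant classes are + py and f +: 121 + 145 = 266.
Recombination frequency = 266/1446 = 0.1840 ≈ 18.4%, i.e. 18.4 m.u.

18.4 m.u.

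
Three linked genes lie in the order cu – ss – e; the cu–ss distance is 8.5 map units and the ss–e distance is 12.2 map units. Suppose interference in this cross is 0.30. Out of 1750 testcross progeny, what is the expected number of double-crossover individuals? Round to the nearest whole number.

Map distances give recombination frequencies of 0.085 and 0.122 for the two intervals.
With interference 0.30 (so coincidence = 0.70), expected double-crossover frequency = 0.085 × 0.122 × 0.70 = 0.00726.
Expected number = 0.00726 × 1750 = 12.70 ≈ 13.

13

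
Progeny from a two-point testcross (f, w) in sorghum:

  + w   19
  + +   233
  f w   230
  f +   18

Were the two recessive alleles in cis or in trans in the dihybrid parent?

The two most frequent classes are + + (233) and f w (230); these are the parental (non-recombinant) types.
So the F1 carried + + on one chromosome and f w on the other — the recessive alleles are on the same chromosome (cis / coupling).

cis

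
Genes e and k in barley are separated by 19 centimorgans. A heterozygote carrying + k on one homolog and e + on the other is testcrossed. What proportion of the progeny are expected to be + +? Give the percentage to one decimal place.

9.5%

A map distance of 19 centimorgans corresponds to a recombination frequency of 0.190.
The F1 is + k / e +, so + + is a recombinant gamete class with expected frequency r/2 = 0.190/2 = 0.0950.
That is 0.0950 = 9.5% of the progeny.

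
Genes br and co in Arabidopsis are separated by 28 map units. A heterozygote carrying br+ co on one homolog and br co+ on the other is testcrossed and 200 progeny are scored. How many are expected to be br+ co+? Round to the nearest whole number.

A map distance of 28 map units corresponds to a recombination frequency of 0.280.
The F1 is br+ co / br co+, so br+ co+ is a recombinant gamete class with expected frequency r/2 = 0.280/2 = 0.1400.
Expected number = 0.1400 × 200 = 28.00 ≈ 28.

28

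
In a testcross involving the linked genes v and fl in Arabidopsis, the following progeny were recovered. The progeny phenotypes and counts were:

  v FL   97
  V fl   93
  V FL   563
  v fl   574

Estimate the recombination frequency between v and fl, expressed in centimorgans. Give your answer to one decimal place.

14.3 centimorgans

The two most frequent classes, V FL (563) and v fl (574), are the parental types, so the F1 was V FL / v fl.
The recombinant classes are V fl and v FL: 93 + 97 = 190.
Recombination frequency = 190/1327 = 0.1432 ≈ 14.3%, i.e. 14.3 centimorgans.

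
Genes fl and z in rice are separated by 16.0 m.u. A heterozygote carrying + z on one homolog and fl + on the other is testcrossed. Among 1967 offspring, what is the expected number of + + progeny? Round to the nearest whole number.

157

A map distance of 16.0 m.u. corresponds to a recombination frequency of 0.160.
The F1 is + z / fl +, so + + is a recombinant gamete class with expected frequency r/2 = 0.160/2 = 0.0800.
Expected number = 0.0800 × 1967 = 157.36 ≈ 157.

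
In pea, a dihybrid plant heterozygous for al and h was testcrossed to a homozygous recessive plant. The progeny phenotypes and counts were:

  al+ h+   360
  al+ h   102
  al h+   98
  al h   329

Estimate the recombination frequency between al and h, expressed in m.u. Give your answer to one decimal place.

The two most frequent classes, al+ h+ (360) and al h (329), are the parental types, so the F1 was al+ h+ / al h.
The recombinant classes are al+ h and al h+: 102 + 98 = 200.
Recombination frequency = 200/889 = 0.2250 ≈ 22.5%, i.e. 22.5 m.u.

22.5 m.u.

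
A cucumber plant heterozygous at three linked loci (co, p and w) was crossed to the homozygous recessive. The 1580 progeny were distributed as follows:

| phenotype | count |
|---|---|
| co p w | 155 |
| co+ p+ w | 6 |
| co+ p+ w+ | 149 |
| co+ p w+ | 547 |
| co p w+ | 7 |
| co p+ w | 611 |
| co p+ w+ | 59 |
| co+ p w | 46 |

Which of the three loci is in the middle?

co

The two most frequent reciprocal classes, co p+ w and co+ p w+, are the parental types, so the F1 was co p+ w / co+ p w+.
The two rarest classes, co+ p+ w and co p w+, are the double crossovers. Comparing them with the parentals, only the co allele has switched, so co is the middle locus and the order is p – co – w.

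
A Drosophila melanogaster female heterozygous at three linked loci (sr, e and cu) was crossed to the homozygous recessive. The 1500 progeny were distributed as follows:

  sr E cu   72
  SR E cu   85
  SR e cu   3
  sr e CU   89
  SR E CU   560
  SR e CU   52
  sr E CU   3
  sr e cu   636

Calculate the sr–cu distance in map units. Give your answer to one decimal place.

The two most frequent reciprocal classes, SR E CU and sr e cu, are the parental types, so the F1 was SR E CU / sr e cu.
The two rarest classes, sr E CU and SR e cu, are the double crossovers. Comparing them with the parentals, only the sr allele has switched, so sr is the middle locus and the order is e – sr – cu.
Crossovers in the sr–cu interval produce the single-crossover classes SR E cu and sr e CU (85 + 89 = 174) plus the double crossovers (6).
RF(sr–cu) = (174 + 6) / 1500 = 180/1500 = 0.1200 → 12.0 map units.

12.0 map units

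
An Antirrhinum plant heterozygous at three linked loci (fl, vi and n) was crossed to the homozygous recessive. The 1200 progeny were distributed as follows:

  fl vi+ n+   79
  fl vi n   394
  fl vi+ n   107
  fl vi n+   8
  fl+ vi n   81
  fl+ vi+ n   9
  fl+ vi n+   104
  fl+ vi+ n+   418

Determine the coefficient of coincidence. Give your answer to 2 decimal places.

0.51

The two most frequent reciprocal classes, fl vi n and fl+ vi+ n+, are the parental types, so the F1 was fl vi n / fl+ vi+ n+.
The two rarest classes, fl vi n+ and fl+ vi+ n, are the double crossovers. Comparing them with the parentals, only the n allele has switched, so n is the middle locus and the order is vi – n – fl.
vi–n: (211 + 17)/1200 = 0.1900; n–fl: (160 + 17)/1200 = 0.1475.
Expected DCO frequency = 0.1900 × 0.1475 ≈ 0.02802; observed = 17/1200 ≈ 0.01417.
Coefficient of coincidence = 0.01417/0.02802 ≈ 0.51.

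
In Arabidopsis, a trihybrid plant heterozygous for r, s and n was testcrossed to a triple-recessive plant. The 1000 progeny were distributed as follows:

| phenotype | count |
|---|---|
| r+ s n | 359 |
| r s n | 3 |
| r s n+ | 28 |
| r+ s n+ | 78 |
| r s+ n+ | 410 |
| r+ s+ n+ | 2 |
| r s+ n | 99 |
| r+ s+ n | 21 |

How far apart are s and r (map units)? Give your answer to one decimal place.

The two most frequent reciprocal classes, r s+ n+ and r+ s n, are the parental types, so the F1 was r s+ n+ / r+ s n.
The two rarest classes, r+ s+ n+ and r s n, are the double crossovers. Comparing them with the parentals, only the r allele has switched, so r is the middle locus and the order is s – r – n.
Crossovers in the s–r interval produce the single-crossover classes r s n+ and r+ s+ n (28 + 21 = 49) plus the double crossovers (5).
RF(s–r) = (49 + 5) / 1000 = 54/1000 = 0.0540 → 5.4 map units.

5.4 map units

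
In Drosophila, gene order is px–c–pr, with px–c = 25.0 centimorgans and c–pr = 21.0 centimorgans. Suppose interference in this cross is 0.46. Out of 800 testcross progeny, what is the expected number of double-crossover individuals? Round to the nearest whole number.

23

Map distances give recombination frequencies of 0.250 and 0.210 for the two intervals.
With interference 0.46 (so coincidence = 0.54), expected double-crossover frequency = 0.250 × 0.210 × 0.54 = 0.02835.
Expected number = 0.02835 × 800 = 22.68 ≈ 23.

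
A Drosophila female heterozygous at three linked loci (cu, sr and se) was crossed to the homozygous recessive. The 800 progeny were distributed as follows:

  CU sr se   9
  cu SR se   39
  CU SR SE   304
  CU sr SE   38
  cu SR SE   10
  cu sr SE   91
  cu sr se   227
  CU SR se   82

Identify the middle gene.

The two most frequent reciprocal classes, CU SR SE and cu sr se, are the parental types, so the F1 was CU SR SE / cu sr se.
The two rarest classes, cu SR SE and CU sr se, are the double crossovers. Comparing them with the parentals, only the cu allele has switched, so cu is the middle locus and the order is se – cu – sr.

cu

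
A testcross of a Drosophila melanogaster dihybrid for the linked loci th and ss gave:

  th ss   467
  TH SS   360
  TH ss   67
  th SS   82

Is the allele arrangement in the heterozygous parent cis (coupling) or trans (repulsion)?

cis

The two most frequent classes are TH SS (360) and th ss (467); these are the parental (non-recombinant) types.
So the F1 carried TH SS on one chromosome and th ss on the other — the recessive alleles are on the same chromosome (cis / coupling).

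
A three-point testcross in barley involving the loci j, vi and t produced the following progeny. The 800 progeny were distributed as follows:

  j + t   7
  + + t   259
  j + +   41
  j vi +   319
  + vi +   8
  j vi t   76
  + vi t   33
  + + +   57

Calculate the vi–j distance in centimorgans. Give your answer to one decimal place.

The two most frequent reciprocal classes, j vi + and + + t, are the parental types, so the F1 was j vi + / + + t.
The two rarest classes, + vi + and j + t, are the double crossovers. Comparing them with the parentals, only the j allele has switched, so j is the middle locus and the order is t – j – vi.
Crossovers in the j–vi interval produce the single-crossover classes j + + and + vi t (41 + 33 = 74) plus the double crossovers (15).
RF(j–vi) = (74 + 15) / 800 = 89/800 = 0.1113 → 11.1 centimorgans.

11.1 centimorgans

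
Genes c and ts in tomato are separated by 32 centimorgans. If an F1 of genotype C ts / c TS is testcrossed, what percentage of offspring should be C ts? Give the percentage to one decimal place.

A map distance of 32 centimorgans corresponds to a recombination frequency of 0.320.
The F1 is C ts / c TS, so C ts is a parental gamete class with expected frequency (1 − r)/2 = 0.680/2 = 0.3400.
That is 0.3400 = 34.0% of the progeny.

34.0%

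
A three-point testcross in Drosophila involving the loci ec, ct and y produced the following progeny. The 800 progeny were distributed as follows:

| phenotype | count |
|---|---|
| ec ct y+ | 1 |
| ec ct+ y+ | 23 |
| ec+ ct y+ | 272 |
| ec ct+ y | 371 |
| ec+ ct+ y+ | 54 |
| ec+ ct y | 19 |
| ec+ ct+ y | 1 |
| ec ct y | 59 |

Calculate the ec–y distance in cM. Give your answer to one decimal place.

The two most frequent reciprocal classes, ec+ ct y+ and ec ct+ y, are the parental types, so the F1 was ec+ ct y+ / ec ct+ y.
The two rarest classes, ec ct y+ and ec+ ct+ y, are the double crossovers. Comparing them with the parentals, only the ec allele has switched, so ec is the middle locus and the order is y – ec – ct.
Crossovers in the y–ec interval produce the single-crossover classes ec+ ct y and ec ct+ y+ (19 + 23 = 42) plus the double crossovers (2).
RF(y–ec) = (42 + 2) / 800 = 44/800 = 0.0550 → 5.5 cM.

5.5 cM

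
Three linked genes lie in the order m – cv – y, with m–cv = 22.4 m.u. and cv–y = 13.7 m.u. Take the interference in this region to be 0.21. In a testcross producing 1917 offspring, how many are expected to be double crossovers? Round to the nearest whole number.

46

Map distances give recombination frequencies of 0.224 and 0.137 for the two intervals.
With interference 0.21 (so coincidence = 0.79), expected double-crossover frequency = 0.224 × 0.137 × 0.79 = 0.02424.
Expected number = 0.02424 × 1917 = 46.47 ≈ 46.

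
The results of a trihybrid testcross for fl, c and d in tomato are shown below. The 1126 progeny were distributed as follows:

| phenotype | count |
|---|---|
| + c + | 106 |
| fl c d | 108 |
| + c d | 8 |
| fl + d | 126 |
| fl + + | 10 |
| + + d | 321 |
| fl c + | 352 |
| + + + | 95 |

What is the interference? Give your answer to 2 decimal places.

The two most frequent reciprocal classes, fl c + and + + d, are the parental types, so the F1 was fl c + / + + d.
The two rarest classes, fl + + and + c d, are the double crossovers. Comparing them with the parentals, only the c allele has switched, so c is the middle locus and the order is d – c – fl.
d–c: (203 + 18)/1126 = 0.1963; c–fl: (232 + 18)/1126 = 0.2220.
Expected DCO frequency = 0.1963 × 0.2220 ≈ 0.04358; observed = 18/1126 ≈ 0.01599.
Coefficient of coincidence = 0.01599/0.04358 ≈ 0.37; interference = 1 − 0.37 = 0.63.

0.63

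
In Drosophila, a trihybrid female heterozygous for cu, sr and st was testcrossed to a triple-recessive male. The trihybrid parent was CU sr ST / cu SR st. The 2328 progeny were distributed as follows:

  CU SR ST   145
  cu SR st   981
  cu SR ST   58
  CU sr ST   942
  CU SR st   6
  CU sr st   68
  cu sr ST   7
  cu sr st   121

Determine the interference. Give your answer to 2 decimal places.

The two rarest classes, cu sr ST and CU SR st, are the double crossovers. Comparing them with the parentals, only the cu allele has switched, so cu is the middle locus and the order is st – cu – sr.
st–cu: (126 + 13)/2328 = 0.0597; cu–sr: (266 + 13)/2328 = 0.1198.
Expected DCO frequency = 0.0597 × 0.1198 ≈ 0.00715; observed = 13/2328 ≈ 0.00558.
Coefficient of coincidence = 0.00558/0.00715 ≈ 0.78; interference = 1 − 0.78 = 0.22.

0.22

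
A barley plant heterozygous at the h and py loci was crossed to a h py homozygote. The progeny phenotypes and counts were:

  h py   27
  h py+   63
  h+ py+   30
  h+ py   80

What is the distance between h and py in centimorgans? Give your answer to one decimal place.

The two most frequent classes, h+ py (80) and h py+ (63), are the parental types, so the F1 was h+ py / h py+.
The recombinant classes are h+ py+ and h py: 30 + 27 = 57.
Recombination frequency = 57/200 = 0.2850 ≈ 28.5%, i.e. 28.5 centimorgans.

28.5 centimorgans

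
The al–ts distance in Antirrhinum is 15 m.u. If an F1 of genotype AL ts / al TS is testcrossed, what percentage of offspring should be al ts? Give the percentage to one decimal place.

7.5%

A map distance of 15 m.u. corresponds to a recombination frequency of 0.150.
The F1 is AL ts / al TS, so al ts is a recombinant gamete class with expected frequency r/2 = 0.150/2 = 0.0750.
That is 0.0750 = 7.5% of the progeny.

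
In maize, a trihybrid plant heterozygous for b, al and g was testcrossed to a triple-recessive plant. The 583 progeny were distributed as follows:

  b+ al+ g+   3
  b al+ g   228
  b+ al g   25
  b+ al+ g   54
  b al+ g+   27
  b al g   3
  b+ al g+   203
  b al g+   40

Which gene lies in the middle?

The two most frequent reciprocal classes, b al+ g and b+ al g+, are the parental types, so the F1 was b al+ g / b+ al g+.
The two rarest classes, b al g and b+ al+ g+, are the double crossovers. Comparing them with the parentals, only the al allele has switched, so al is the middle locus and the order is g – al – b.

al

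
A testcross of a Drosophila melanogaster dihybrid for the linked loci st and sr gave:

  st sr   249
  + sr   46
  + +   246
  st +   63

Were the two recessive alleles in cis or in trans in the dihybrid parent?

The two most frequent classes are + + (246) and st sr (249); these are the parental (non-recombinant) types.
So the F1 carried + + on one chromosome and st sr on the other — the recessive alleles are on the same chromosome (cis / coupling).

cis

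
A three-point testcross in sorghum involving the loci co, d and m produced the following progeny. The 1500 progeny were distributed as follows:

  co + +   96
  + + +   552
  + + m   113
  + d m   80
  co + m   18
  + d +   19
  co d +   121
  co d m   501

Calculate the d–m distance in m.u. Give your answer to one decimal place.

18.1 m.u.

The two most frequent reciprocal classes, + + + and co d m, are the parental types, so the F1 was + + + / co d m.
The two rarest classes, + d + and co + m, are the double crossovers. Comparing them with the parentals, only the d allele has switched, so d is the middle locus and the order is co – d – m.
Crossovers in the d–m interval produce the single-crossover classes + + m and co d + (113 + 121 = 234) plus the double crossovers (37).
RF(d–m) = (234 + 37) / 1500 = 271/1500 = 0.1807 → 18.1 m.u.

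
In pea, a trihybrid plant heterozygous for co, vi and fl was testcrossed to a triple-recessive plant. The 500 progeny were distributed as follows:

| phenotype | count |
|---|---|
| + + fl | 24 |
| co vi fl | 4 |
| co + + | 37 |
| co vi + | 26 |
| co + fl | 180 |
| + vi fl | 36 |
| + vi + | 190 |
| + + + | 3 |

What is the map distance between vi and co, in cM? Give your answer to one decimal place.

The two most frequent reciprocal classes, + vi + and co + fl, are the parental types, so the F1 was + vi + / co + fl.
The two rarest classes, + + + and co vi fl, are the double crossovers. Comparing them with the parentals, only the vi allele has switched, so vi is the middle locus and the order is co – vi – fl.
Crossovers in the co–vi interval produce the single-crossover classes co vi + and + + fl (26 + 24 = 50) plus the double crossovers (7).
RF(co–vi) = (50 + 7) / 500 = 57/500 = 0.1140 → 11.4 cM.

11.4 cM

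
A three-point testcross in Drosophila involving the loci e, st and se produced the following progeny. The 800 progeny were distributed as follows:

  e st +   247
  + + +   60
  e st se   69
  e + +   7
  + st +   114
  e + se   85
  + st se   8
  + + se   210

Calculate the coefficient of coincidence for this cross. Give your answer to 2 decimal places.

0.39

The two most frequent reciprocal classes, + + se and e st +, are the parental types, so the F1 was + + se / e st +.
The two rarest classes, + st se and e + +, are the double crossovers. Comparing them with the parentals, only the st allele has switched, so st is the middle locus and the order is se – st – e.
se–st: (129 + 15)/800 = 0.1800; st–e: (199 + 15)/800 = 0.2675.
Expected DCO frequency = 0.1800 × 0.2675 ≈ 0.04815; observed = 15/800 ≈ 0.01875.
Coefficient of coincidence = 0.01875/0.04815 ≈ 0.39.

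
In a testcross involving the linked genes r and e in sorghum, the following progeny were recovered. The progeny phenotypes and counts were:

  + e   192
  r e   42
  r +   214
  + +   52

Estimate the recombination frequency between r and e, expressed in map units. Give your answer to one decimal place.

The two most frequent classes, + e (192) and r + (214), are the parental types, so the F1 was + e / r +.
The recombinant classes are + + and r e: 52 + 42 = 94.
Recombination frequency = 94/500 = 0.1880 ≈ 18.8%, i.e. 18.8 map units.

18.8 map units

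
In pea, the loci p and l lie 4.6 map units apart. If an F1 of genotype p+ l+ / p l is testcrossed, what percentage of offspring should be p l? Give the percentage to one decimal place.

47.7%

A map distance of 4.6 map units corresponds to a recombination frequency of 0.046.
The F1 is p+ l+ / p l, so p l is a parental gamete class with expected frequency (1 − r)/2 = 0.954/2 = 0.4770.
That is 0.4770 = 47.7% of the progeny.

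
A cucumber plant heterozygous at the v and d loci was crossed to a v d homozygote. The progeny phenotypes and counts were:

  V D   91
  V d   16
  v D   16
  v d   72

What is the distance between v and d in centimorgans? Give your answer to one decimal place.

16.4 centimorgans

The two most frequent classes, V D (91) and v d (72), are the parental types, so the F1 was V D / v d.
The recombinant classes are V d and v D: 16 + 16 = 32.
Recombination frequency = 32/195 = 0.1641 ≈ 16.4%, i.e. 16.4 centimorgans.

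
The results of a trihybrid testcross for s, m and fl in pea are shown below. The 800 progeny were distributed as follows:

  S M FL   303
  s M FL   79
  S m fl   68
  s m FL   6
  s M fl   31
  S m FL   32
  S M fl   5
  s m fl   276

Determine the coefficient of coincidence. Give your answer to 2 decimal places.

The two most frequent reciprocal classes, S M FL and s m fl, are the parental types, so the F1 was S M FL / s m fl.
The two rarest classes, S M fl and s m FL, are the double crossovers. Comparing them with the parentals, only the fl allele has switched, so fl is the middle locus and the order is s – fl – m.
s–fl: (147 + 11)/800 = 0.1975; fl–m: (63 + 11)/800 = 0.0925.
Expected DCO frequency = 0.1975 × 0.0925 ≈ 0.01827; observed = 11/800 ≈ 0.01375.
Coefficient of coincidence = 0.01375/0.01827 ≈ 0.75.

0.75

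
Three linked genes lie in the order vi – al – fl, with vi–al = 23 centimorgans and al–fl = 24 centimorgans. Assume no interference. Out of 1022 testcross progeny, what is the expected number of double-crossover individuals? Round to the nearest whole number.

56

Map distances give recombination frequencies of 0.230 and 0.240 for the two intervals.
With no interference, expected double-crossover frequency = 0.230 × 0.240 = 0.05520.
Expected number = 0.05520 × 1022 = 56.41 ≈ 56.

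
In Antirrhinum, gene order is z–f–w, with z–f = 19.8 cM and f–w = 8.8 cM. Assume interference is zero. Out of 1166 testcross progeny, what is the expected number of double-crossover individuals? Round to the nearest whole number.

20

Map distances give recombination frequencies of 0.198 and 0.088 for the two intervals.
With no interference, expected double-crossover frequency = 0.198 × 0.088 = 0.01742.
Expected number = 0.01742 × 1166 = 20.32 ≈ 20.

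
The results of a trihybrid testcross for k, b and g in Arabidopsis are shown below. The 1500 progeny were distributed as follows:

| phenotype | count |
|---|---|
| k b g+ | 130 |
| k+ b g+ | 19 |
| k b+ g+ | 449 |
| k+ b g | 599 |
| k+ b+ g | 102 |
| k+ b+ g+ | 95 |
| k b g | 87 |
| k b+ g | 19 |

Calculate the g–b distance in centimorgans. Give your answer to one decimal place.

18.0 centimorgans

The two most frequent reciprocal classes, k b+ g+ and k+ b g, are the parental types, so the F1 was k b+ g+ / k+ b g.
The two rarest classes, k b+ g and k+ b g+, are the double crossovers. Comparing them with the parentals, only the g allele has switched, so g is the middle locus and the order is k – g – b.
Crossovers in the g–b interval produce the single-crossover classes k b g+ and k+ b+ g (130 + 102 = 232) plus the double crossovers (38).
RF(g–b) = (232 + 38) / 1500 = 270/1500 = 0.1800 → 18.0 centimorgans.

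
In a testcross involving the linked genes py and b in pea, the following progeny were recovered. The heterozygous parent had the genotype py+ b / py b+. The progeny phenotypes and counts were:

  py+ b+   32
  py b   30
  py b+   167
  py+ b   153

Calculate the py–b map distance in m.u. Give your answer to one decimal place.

16.2 m.u.

The recombinant classes are py+ b+ and py b: 32 + 30 = 62.
Recombination frequency = 62/382 = 0.1623 ≈ 16.2%, i.e. 16.2 m.u.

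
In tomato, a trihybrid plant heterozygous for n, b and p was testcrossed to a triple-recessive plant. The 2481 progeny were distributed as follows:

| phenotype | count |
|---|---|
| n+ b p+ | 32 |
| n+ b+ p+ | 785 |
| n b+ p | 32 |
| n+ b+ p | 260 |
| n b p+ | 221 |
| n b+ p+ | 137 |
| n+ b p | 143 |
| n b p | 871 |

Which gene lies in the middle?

The two most frequent reciprocal classes, n b p and n+ b+ p+, are the parental types, so the F1 was n b p / n+ b+ p+.
The two rarest classes, n b+ p and n+ b p+, are the double crossovers. Comparing them with the parentals, only the b allele has switched, so b is the middle locus and the order is p – b – n.

b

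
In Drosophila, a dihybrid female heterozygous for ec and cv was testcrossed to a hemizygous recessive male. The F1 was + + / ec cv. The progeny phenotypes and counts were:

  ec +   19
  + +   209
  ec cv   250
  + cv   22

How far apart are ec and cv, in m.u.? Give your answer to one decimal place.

The recombinant classes are + cv and ec +: 22 + 19 = 41.
Recombination frequency = 41/500 = 0.0820 ≈ 8.2%, i.e. 8.2 m.u.

8.2 m.u.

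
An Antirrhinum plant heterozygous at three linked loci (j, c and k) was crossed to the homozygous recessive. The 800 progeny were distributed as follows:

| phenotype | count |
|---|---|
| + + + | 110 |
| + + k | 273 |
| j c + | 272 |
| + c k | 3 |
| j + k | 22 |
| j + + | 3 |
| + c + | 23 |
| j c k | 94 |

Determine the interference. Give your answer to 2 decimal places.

0.55

The two most frequent reciprocal classes, + + k and j c +, are the parental types, so the F1 was + + k / j c +.
The two rarest classes, + c k and j + +, are the double crossovers. Comparing them with the parentals, only the c allele has switched, so c is the middle locus and the order is k – c – j.
k–c: (204 + 6)/800 = 0.2625; c–j: (45 + 6)/800 = 0.0638.
Expected DCO frequency = 0.2625 × 0.0638 ≈ 0.01675; observed = 6/800 ≈ 0.00750.
Coefficient of coincidence = 0.00750/0.01675 ≈ 0.45; interference = 1 − 0.45 = 0.55.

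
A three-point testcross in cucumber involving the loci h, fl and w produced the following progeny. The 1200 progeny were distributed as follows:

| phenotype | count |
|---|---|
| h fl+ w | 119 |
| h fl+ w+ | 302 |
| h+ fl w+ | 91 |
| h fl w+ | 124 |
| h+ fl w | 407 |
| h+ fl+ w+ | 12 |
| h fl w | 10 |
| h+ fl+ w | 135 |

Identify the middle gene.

The two most frequent reciprocal classes, h fl+ w+ and h+ fl w, are the parental types, so the F1 was h fl+ w+ / h+ fl w.
The two rarest classes, h+ fl+ w+ and h fl w, are the double crossovers. Comparing them with the parentals, only the h allele has switched, so h is the middle locus and the order is w – h – fl.

h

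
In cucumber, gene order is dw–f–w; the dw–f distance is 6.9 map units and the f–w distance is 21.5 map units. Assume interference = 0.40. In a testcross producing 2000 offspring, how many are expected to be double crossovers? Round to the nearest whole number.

Map distances give recombination frequencies of 0.069 and 0.215 for the two intervals.
With interference 0.40 (so coincidence = 0.60), expected double-crossover frequency = 0.069 × 0.215 × 0.60 = 0.00890.
Expected number = 0.00890 × 2000 = 17.80 ≈ 18.

18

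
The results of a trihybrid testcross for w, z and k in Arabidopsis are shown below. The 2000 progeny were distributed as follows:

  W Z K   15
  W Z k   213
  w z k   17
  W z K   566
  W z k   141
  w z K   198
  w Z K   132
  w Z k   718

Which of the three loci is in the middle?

The two most frequent reciprocal classes, w Z k and W z K, are the parental types, so the F1 was w Z k / W z K.
The two rarest classes, w z k and W Z K, are the double crossovers. Comparing them with the parentals, only the z allele has switched, so z is the middle locus and the order is w – z – k.

z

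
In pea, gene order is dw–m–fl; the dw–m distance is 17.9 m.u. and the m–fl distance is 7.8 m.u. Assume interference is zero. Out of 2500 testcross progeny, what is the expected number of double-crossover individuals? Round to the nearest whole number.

35

Map distances give recombination frequencies of 0.179 and 0.078 for the two intervals.
With no interference, expected double-crossover frequency = 0.179 × 0.078 = 0.01396.
Expected number = 0.01396 × 2500 = 34.90 ≈ 35.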